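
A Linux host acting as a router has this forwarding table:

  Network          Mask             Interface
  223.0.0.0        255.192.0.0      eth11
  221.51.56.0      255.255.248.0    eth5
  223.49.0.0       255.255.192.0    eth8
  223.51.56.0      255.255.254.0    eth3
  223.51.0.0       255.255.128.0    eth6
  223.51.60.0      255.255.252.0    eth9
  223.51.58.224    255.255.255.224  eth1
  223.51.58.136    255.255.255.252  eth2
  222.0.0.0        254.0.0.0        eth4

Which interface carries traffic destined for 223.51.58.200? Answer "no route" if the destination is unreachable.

Routes whose prefix contains 223.51.58.200:
  222.0.0.0/7 (222.0.0.0 - 223.255.255.255) -> eth4
  223.0.0.0/10 (223.0.0.0 - 223.63.255.255) -> eth11
  223.51.0.0/17 (223.51.0.0 - 223.51.127.255) -> eth6
More-specific entries that do NOT match:
  223.51.58.136/30 (223.51.58.136 - 223.51.58.139) does not contain 223.51.58.200
  223.51.58.224/27 (223.51.58.224 - 223.51.58.255) does not contain 223.51.58.200
  223.51.56.0/23 (223.51.56.0 - 223.51.57.255) does not contain 223.51.58.200
  223.51.60.0/22 (223.51.60.0 - 223.51.63.255) does not contain 223.51.58.200
  221.51.56.0/21 (221.51.56.0 - 221.51.63.255) does not contain 223.51.58.200
  223.49.0.0/18 (223.49.0.0 - 223.49.63.255) does not contain 223.51.58.200
Longest matching prefix is /17 -> interface eth6.

eth6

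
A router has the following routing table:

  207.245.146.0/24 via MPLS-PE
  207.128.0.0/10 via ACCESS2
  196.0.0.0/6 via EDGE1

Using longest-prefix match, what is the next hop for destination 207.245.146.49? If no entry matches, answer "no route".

Routes whose prefix contains 207.245.146.49:
  207.245.146.0/24 (207.245.146.0 - 207.245.146.255) -> MPLS-PE
Longest matching prefix is /24 -> next hop MPLS-PE.

MPLS-PE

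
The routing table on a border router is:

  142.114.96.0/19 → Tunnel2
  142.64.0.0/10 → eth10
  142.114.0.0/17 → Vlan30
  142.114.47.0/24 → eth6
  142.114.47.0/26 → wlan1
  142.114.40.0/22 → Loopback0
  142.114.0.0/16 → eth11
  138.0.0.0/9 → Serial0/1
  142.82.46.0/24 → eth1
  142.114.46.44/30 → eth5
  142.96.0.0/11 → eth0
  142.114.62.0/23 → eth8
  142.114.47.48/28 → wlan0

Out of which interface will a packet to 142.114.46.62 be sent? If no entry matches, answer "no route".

Vlan30

Routes whose prefix contains 142.114.46.62:
  142.64.0.0/10 (142.64.0.0 - 142.127.255.255) -> eth10
  142.96.0.0/11 (142.96.0.0 - 142.127.255.255) -> eth0
  142.114.0.0/16 (142.114.0.0 - 142.114.255.255) -> eth11
  142.114.0.0/17 (142.114.0.0 - 142.114.127.255) -> Vlan30
More-specific entries that do NOT match:
  142.114.46.44/30 (142.114.46.44 - 142.114.46.47) does not contain 142.114.46.62
  142.114.47.48/28 (142.114.47.48 - 142.114.47.63) does not contain 142.114.46.62
  142.114.47.0/26 (142.114.47.0 - 142.114.47.63) does not contain 142.114.46.62
  142.114.47.0/24 (142.114.47.0 - 142.114.47.255) does not contain 142.114.46.62
  142.82.46.0/24 (142.82.46.0 - 142.82.46.255) does not contain 142.114.46.62
  142.114.62.0/23 (142.114.62.0 - 142.114.63.255) does not contain 142.114.46.62
  142.114.40.0/22 (142.114.40.0 - 142.114.43.255) does not contain 142.114.46.62
  142.114.96.0/19 (142.114.96.0 - 142.114.127.255) does not contain 142.114.46.62
Longest matching prefix is /17 -> interface Vlan30.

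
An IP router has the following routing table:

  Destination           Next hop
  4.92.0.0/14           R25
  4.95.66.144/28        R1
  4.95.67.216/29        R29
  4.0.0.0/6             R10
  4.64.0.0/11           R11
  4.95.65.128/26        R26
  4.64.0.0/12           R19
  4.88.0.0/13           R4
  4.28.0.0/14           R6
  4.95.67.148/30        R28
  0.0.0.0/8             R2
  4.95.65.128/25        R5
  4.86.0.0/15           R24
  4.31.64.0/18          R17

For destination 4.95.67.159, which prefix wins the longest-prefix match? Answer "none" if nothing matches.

4.92.0.0/14

Entries matching 4.95.67.159:
  4.0.0.0/6 (4.0.0.0 - 7.255.255.255)
  4.64.0.0/11 (4.64.0.0 - 4.95.255.255)
  4.88.0.0/13 (4.88.0.0 - 4.95.255.255)
  4.92.0.0/14 (4.92.0.0 - 4.95.255.255)
Most specific is 4.92.0.0/14.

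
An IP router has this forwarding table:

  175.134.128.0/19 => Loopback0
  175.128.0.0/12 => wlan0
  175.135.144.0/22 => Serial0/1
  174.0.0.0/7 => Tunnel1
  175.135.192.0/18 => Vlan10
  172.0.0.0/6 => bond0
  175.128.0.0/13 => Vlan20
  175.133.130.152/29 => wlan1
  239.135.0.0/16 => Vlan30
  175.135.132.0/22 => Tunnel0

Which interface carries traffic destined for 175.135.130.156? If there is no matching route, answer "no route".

Vlan20

Routes whose prefix contains 175.135.130.156:
  172.0.0.0/6 (172.0.0.0 - 175.255.255.255) -> bond0
  174.0.0.0/7 (174.0.0.0 - 175.255.255.255) -> Tunnel1
  175.128.0.0/12 (175.128.0.0 - 175.143.255.255) -> wlan0
  175.128.0.0/13 (175.128.0.0 - 175.135.255.255) -> Vlan20
More-specific entries that do NOT match:
  175.133.130.152/29 (175.133.130.152 - 175.133.130.159) does not contain 175.135.130.156
  175.135.144.0/22 (175.135.144.0 - 175.135.147.255) does not contain 175.135.130.156
  175.135.132.0/22 (175.135.132.0 - 175.135.135.255) does not contain 175.135.130.156
  175.134.128.0/19 (175.134.128.0 - 175.134.159.255) does not contain 175.135.130.156
  175.135.192.0/18 (175.135.192.0 - 175.135.255.255) does not contain 175.135.130.156
  239.135.0.0/16 (239.135.0.0 - 239.135.255.255) does not contain 175.135.130.156
Longest matching prefix is /13 -> interface Vlan20.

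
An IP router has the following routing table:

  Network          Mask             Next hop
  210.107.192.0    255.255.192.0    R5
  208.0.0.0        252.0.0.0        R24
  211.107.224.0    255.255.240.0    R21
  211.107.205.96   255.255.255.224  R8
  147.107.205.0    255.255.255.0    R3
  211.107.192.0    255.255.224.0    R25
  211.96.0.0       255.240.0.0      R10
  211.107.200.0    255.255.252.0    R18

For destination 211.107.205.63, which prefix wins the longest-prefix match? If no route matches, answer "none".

Entries matching 211.107.205.63:
  208.0.0.0/6 (208.0.0.0 - 211.255.255.255)
  211.96.0.0/12 (211.96.0.0 - 211.111.255.255)
  211.107.192.0/19 (211.107.192.0 - 211.107.223.255)
Most specific is 211.107.192.0/19.

211.107.192.0/19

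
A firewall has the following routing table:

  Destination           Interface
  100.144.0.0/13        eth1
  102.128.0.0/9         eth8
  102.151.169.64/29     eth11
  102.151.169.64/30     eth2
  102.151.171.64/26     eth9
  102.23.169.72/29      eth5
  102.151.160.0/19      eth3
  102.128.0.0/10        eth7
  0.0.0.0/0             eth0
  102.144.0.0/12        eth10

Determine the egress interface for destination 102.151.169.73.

Routes whose prefix contains 102.151.169.73:
  0.0.0.0/0 (default, matches everything) -> eth0
  102.128.0.0/9 (102.128.0.0 - 102.255.255.255) -> eth8
  102.128.0.0/10 (102.128.0.0 - 102.191.255.255) -> eth7
  102.144.0.0/12 (102.144.0.0 - 102.159.255.255) -> eth10
  102.151.160.0/19 (102.151.160.0 - 102.151.191.255) -> eth3
More-specific entries that do NOT match:
  102.151.169.64/30 (102.151.169.64 - 102.151.169.67) does not contain 102.151.169.73
  102.151.169.64/29 (102.151.169.64 - 102.151.169.71) does not contain 102.151.169.73
  102.23.169.72/29 (102.23.169.72 - 102.23.169.79) does not contain 102.151.169.73
  102.151.171.64/26 (102.151.171.64 - 102.151.171.127) does not contain 102.151.169.73
Longest matching prefix is /19 -> interface eth3.

eth3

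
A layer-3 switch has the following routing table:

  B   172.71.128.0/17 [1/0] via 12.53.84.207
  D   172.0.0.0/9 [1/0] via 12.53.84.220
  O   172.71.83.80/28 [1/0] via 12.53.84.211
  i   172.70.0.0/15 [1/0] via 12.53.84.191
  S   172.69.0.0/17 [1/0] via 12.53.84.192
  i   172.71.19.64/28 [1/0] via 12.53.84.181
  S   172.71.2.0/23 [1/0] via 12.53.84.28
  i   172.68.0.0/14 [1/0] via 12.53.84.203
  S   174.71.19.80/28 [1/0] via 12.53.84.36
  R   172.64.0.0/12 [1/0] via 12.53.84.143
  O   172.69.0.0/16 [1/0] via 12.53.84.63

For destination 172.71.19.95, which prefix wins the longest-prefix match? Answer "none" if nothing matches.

Entries matching 172.71.19.95:
  172.0.0.0/9 (172.0.0.0 - 172.127.255.255)
  172.64.0.0/12 (172.64.0.0 - 172.79.255.255)
  172.68.0.0/14 (172.68.0.0 - 172.71.255.255)
  172.70.0.0/15 (172.70.0.0 - 172.71.255.255)
Most specific is 172.70.0.0/15.

172.70.0.0/15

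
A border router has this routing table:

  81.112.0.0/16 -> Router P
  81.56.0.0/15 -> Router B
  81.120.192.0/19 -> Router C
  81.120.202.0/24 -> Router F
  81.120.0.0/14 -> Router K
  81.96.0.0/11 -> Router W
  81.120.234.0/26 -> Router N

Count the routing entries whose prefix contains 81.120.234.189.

2

Prefixes containing 81.120.234.189:
  81.96.0.0/11 (81.96.0.0 - 81.127.255.255)
  81.120.0.0/14 (81.120.0.0 - 81.123.255.255)
Total matching entries: 2.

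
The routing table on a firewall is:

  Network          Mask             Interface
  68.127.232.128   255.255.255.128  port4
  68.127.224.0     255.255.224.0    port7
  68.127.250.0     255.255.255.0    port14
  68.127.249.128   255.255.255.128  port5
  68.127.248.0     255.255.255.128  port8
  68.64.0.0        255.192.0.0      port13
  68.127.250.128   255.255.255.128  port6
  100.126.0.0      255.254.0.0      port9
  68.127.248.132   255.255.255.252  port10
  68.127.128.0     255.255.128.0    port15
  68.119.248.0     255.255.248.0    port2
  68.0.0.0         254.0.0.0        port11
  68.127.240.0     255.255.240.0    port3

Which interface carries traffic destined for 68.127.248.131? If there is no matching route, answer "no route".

Routes whose prefix contains 68.127.248.131:
  68.0.0.0/7 (68.0.0.0 - 69.255.255.255) -> port11
  68.64.0.0/10 (68.64.0.0 - 68.127.255.255) -> port13
  68.127.128.0/17 (68.127.128.0 - 68.127.255.255) -> port15
  68.127.224.0/19 (68.127.224.0 - 68.127.255.255) -> port7
  68.127.240.0/20 (68.127.240.0 - 68.127.255.255) -> port3
More-specific entries that do NOT match:
  68.127.248.132/30 (68.127.248.132 - 68.127.248.135) does not contain 68.127.248.131
  68.127.232.128/25 (68.127.232.128 - 68.127.232.255) does not contain 68.127.248.131
  68.127.249.128/25 (68.127.249.128 - 68.127.249.255) does not contain 68.127.248.131
  68.127.248.0/25 (68.127.248.0 - 68.127.248.127) does not contain 68.127.248.131
  68.127.250.128/25 (68.127.250.128 - 68.127.250.255) does not contain 68.127.248.131
  68.127.250.0/24 (68.127.250.0 - 68.127.250.255) does not contain 68.127.248.131
  68.119.248.0/21 (68.119.248.0 - 68.119.255.255) does not contain 68.127.248.131
Longest matching prefix is /20 -> interface port3.

port3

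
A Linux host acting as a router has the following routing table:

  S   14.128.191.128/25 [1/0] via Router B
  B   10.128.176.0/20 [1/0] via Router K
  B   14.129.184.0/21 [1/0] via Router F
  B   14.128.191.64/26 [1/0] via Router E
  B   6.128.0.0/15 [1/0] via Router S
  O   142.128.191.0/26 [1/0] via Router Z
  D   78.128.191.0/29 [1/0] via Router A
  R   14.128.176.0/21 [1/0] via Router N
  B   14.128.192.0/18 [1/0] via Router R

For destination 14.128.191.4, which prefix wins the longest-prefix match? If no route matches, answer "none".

none

14.128.191.4 is outside every listed prefix and there is no default route.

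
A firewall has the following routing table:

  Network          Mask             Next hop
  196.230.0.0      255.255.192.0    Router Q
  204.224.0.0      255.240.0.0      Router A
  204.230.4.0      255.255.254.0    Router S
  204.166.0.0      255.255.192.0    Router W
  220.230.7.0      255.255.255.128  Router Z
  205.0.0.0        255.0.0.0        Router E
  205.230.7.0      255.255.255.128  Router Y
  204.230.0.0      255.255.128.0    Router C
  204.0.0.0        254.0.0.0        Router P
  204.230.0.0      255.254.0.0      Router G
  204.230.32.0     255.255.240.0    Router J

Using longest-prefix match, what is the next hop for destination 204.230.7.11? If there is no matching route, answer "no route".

Routes whose prefix contains 204.230.7.11:
  204.0.0.0/7 (204.0.0.0 - 205.255.255.255) -> Router P
  204.224.0.0/12 (204.224.0.0 - 204.239.255.255) -> Router A
  204.230.0.0/15 (204.230.0.0 - 204.231.255.255) -> Router G
  204.230.0.0/17 (204.230.0.0 - 204.230.127.255) -> Router C
More-specific entries that do NOT match:
  220.230.7.0/25 (220.230.7.0 - 220.230.7.127) does not contain 204.230.7.11
  205.230.7.0/25 (205.230.7.0 - 205.230.7.127) does not contain 204.230.7.11
  204.230.4.0/23 (204.230.4.0 - 204.230.5.255) does not contain 204.230.7.11
  204.230.32.0/20 (204.230.32.0 - 204.230.47.255) does not contain 204.230.7.11
  196.230.0.0/18 (196.230.0.0 - 196.230.63.255) does not contain 204.230.7.11
  204.166.0.0/18 (204.166.0.0 - 204.166.63.255) does not contain 204.230.7.11
Longest matching prefix is /17 -> next hop Router C.

Router C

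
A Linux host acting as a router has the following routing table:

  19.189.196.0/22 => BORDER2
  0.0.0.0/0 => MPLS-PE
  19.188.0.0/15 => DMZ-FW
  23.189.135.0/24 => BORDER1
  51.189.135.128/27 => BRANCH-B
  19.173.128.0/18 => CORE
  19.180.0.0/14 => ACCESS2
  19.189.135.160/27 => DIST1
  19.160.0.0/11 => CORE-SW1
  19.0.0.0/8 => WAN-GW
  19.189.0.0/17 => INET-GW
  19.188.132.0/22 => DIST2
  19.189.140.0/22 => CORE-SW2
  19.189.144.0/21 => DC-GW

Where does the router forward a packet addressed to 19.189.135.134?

Routes whose prefix contains 19.189.135.134:
  0.0.0.0/0 (default, matches everything) -> MPLS-PE
  19.0.0.0/8 (19.0.0.0 - 19.255.255.255) -> WAN-GW
  19.160.0.0/11 (19.160.0.0 - 19.191.255.255) -> CORE-SW1
  19.188.0.0/15 (19.188.0.0 - 19.189.255.255) -> DMZ-FW
More-specific entries that do NOT match:
  51.189.135.128/27 (51.189.135.128 - 51.189.135.159) does not contain 19.189.135.134
  19.189.135.160/27 (19.189.135.160 - 19.189.135.191) does not contain 19.189.135.134
  23.189.135.0/24 (23.189.135.0 - 23.189.135.255) does not contain 19.189.135.134
  19.189.196.0/22 (19.189.196.0 - 19.189.199.255) does not contain 19.189.135.134
  19.188.132.0/22 (19.188.132.0 - 19.188.135.255) does not contain 19.189.135.134
  19.189.140.0/22 (19.189.140.0 - 19.189.143.255) does not contain 19.189.135.134
  19.189.144.0/21 (19.189.144.0 - 19.189.151.255) does not contain 19.189.135.134
  19.173.128.0/18 (19.173.128.0 - 19.173.191.255) does not contain 19.189.135.134
  19.189.0.0/17 (19.189.0.0 - 19.189.127.255) does not contain 19.189.135.134
Longest matching prefix is /15 -> next hop DMZ-FW.

DMZ-FW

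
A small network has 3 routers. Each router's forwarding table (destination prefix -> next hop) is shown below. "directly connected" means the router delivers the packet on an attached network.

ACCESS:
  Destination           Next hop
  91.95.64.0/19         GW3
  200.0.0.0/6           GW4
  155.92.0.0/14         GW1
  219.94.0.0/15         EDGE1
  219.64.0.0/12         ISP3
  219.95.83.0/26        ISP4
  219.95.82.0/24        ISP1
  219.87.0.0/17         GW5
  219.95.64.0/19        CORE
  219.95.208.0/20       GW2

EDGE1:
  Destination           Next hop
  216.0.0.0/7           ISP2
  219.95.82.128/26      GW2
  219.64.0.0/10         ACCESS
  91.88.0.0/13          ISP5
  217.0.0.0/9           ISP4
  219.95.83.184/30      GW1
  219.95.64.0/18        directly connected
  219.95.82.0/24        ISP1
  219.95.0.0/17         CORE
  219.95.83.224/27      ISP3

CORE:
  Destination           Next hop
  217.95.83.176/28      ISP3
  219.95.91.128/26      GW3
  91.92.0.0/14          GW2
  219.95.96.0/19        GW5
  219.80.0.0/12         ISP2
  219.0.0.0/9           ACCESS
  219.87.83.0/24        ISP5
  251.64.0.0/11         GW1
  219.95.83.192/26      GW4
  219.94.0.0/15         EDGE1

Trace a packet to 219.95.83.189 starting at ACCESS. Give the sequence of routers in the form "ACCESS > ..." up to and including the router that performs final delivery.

ACCESS > CORE > EDGE1

At ACCESS: longest match for 219.95.83.189 is 219.95.64.0/19 -> CORE
At CORE: longest match for 219.95.83.189 is 219.94.0.0/15 -> EDGE1
At EDGE1: longest match for 219.95.83.189 is 219.95.64.0/18 -> directly connected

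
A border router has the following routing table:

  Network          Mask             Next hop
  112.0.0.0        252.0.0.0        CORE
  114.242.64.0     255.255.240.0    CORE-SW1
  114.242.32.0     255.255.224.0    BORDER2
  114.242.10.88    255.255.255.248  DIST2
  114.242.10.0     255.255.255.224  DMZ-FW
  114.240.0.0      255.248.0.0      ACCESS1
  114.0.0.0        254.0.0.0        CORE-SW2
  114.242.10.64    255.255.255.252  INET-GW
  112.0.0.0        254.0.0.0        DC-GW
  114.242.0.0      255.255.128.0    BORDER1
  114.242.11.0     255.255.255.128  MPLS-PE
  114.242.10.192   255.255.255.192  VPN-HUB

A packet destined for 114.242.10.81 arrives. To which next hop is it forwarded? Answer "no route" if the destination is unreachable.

BORDER1

Routes whose prefix contains 114.242.10.81:
  112.0.0.0/6 (112.0.0.0 - 115.255.255.255) -> CORE
  114.0.0.0/7 (114.0.0.0 - 115.255.255.255) -> CORE-SW2
  114.240.0.0/13 (114.240.0.0 - 114.247.255.255) -> ACCESS1
  114.242.0.0/17 (114.242.0.0 - 114.242.127.255) -> BORDER1
More-specific entries that do NOT match:
  114.242.10.64/30 (114.242.10.64 - 114.242.10.67) does not contain 114.242.10.81
  114.242.10.88/29 (114.242.10.88 - 114.242.10.95) does not contain 114.242.10.81
  114.242.10.0/27 (114.242.10.0 - 114.242.10.31) does not contain 114.242.10.81
  114.242.10.192/26 (114.242.10.192 - 114.242.10.255) does not contain 114.242.10.81
  114.242.11.0/25 (114.242.11.0 - 114.242.11.127) does not contain 114.242.10.81
  114.242.64.0/20 (114.242.64.0 - 114.242.79.255) does not contain 114.242.10.81
  114.242.32.0/19 (114.242.32.0 - 114.242.63.255) does not contain 114.242.10.81
Longest matching prefix is /17 -> next hop BORDER1.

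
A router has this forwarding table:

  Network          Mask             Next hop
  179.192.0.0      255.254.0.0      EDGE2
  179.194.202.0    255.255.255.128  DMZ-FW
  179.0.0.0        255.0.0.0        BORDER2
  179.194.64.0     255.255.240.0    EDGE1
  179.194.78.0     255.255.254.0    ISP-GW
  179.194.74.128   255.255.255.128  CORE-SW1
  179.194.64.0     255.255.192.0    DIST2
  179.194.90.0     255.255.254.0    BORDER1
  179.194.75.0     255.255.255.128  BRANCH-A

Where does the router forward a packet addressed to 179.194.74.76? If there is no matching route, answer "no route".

EDGE1

Routes whose prefix contains 179.194.74.76:
  179.0.0.0/8 (179.0.0.0 - 179.255.255.255) -> BORDER2
  179.194.64.0/18 (179.194.64.0 - 179.194.127.255) -> DIST2
  179.194.64.0/20 (179.194.64.0 - 179.194.79.255) -> EDGE1
More-specific entries that do NOT match:
  179.194.202.0/25 (179.194.202.0 - 179.194.202.127) does not contain 179.194.74.76
  179.194.74.128/25 (179.194.74.128 - 179.194.74.255) does not contain 179.194.74.76
  179.194.75.0/25 (179.194.75.0 - 179.194.75.127) does not contain 179.194.74.76
  179.194.78.0/23 (179.194.78.0 - 179.194.79.255) does not contain 179.194.74.76
  179.194.90.0/23 (179.194.90.0 - 179.194.91.255) does not contain 179.194.74.76
Longest matching prefix is /20 -> next hop EDGE1.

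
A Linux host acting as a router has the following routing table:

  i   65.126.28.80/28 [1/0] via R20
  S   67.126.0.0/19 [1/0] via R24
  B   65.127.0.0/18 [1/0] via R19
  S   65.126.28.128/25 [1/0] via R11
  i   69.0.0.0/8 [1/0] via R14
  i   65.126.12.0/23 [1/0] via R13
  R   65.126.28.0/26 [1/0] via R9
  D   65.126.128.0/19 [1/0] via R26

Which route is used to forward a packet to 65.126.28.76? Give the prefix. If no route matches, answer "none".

65.126.28.76 is outside every listed prefix and there is no default route.

none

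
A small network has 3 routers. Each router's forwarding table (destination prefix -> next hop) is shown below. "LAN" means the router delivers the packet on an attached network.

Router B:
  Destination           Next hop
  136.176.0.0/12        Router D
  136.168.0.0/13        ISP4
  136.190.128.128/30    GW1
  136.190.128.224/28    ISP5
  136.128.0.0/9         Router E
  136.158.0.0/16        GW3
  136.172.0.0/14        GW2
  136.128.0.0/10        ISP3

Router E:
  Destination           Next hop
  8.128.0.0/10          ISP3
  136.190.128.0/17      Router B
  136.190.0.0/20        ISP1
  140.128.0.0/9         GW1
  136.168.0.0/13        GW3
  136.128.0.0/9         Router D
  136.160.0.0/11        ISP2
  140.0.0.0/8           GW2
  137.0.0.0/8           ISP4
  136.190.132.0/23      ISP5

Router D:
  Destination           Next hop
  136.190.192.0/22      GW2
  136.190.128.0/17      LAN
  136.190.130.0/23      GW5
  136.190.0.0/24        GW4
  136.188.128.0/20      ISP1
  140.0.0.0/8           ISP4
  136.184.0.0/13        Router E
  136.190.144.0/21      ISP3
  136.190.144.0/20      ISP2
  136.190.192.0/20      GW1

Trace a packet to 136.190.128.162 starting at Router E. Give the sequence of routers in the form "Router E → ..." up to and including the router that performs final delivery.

Router E → Router B → Router D

At Router E: longest match for 136.190.128.162 is 136.190.128.0/17 -> Router B
At Router B: longest match for 136.190.128.162 is 136.176.0.0/12 -> Router D
At Router D: longest match for 136.190.128.162 is 136.190.128.0/17 -> LAN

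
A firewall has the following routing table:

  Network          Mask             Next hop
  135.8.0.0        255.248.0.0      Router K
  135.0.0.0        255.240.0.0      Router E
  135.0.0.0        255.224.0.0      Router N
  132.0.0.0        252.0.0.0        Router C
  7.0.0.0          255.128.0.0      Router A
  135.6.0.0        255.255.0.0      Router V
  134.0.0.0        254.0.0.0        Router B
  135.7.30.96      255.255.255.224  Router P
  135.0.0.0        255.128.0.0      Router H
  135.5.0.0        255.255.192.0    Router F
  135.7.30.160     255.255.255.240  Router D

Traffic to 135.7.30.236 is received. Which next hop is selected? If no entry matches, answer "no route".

Router E

Routes whose prefix contains 135.7.30.236:
  132.0.0.0/6 (132.0.0.0 - 135.255.255.255) -> Router C
  134.0.0.0/7 (134.0.0.0 - 135.255.255.255) -> Router B
  135.0.0.0/9 (135.0.0.0 - 135.127.255.255) -> Router H
  135.0.0.0/11 (135.0.0.0 - 135.31.255.255) -> Router N
  135.0.0.0/12 (135.0.0.0 - 135.15.255.255) -> Router E
More-specific entries that do NOT match:
  135.7.30.160/28 (135.7.30.160 - 135.7.30.175) does not contain 135.7.30.236
  135.7.30.96/27 (135.7.30.96 - 135.7.30.127) does not contain 135.7.30.236
  135.5.0.0/18 (135.5.0.0 - 135.5.63.255) does not contain 135.7.30.236
  135.6.0.0/16 (135.6.0.0 - 135.6.255.255) does not contain 135.7.30.236
  135.8.0.0/13 (135.8.0.0 - 135.15.255.255) does not contain 135.7.30.236
Longest matching prefix is /12 -> next hop Router E.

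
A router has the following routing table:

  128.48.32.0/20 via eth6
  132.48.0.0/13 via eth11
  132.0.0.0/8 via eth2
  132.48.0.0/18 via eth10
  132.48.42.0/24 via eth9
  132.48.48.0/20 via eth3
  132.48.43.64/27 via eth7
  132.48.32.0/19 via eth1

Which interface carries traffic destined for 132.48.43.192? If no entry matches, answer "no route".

eth1

Routes whose prefix contains 132.48.43.192:
  132.0.0.0/8 (132.0.0.0 - 132.255.255.255) -> eth2
  132.48.0.0/13 (132.48.0.0 - 132.55.255.255) -> eth11
  132.48.0.0/18 (132.48.0.0 - 132.48.63.255) -> eth10
  132.48.32.0/19 (132.48.32.0 - 132.48.63.255) -> eth1
More-specific entries that do NOT match:
  132.48.43.64/27 (132.48.43.64 - 132.48.43.95) does not contain 132.48.43.192
  132.48.42.0/24 (132.48.42.0 - 132.48.42.255) does not contain 132.48.43.192
  128.48.32.0/20 (128.48.32.0 - 128.48.47.255) does not contain 132.48.43.192
  132.48.48.0/20 (132.48.48.0 - 132.48.63.255) does not contain 132.48.43.192
Longest matching prefix is /19 -> interface eth1.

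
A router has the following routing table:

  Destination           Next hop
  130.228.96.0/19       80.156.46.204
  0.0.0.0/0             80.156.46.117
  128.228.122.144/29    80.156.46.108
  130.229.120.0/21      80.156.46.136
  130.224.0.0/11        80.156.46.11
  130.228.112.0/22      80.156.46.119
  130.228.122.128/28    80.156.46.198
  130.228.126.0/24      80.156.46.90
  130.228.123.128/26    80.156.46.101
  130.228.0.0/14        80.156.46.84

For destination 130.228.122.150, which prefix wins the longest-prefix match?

130.228.96.0/19

Entries matching 130.228.122.150:
  0.0.0.0/0 (default, matches everything)
  130.224.0.0/11 (130.224.0.0 - 130.255.255.255)
  130.228.0.0/14 (130.228.0.0 - 130.231.255.255)
  130.228.96.0/19 (130.228.96.0 - 130.228.127.255)
Most specific is 130.228.96.0/19.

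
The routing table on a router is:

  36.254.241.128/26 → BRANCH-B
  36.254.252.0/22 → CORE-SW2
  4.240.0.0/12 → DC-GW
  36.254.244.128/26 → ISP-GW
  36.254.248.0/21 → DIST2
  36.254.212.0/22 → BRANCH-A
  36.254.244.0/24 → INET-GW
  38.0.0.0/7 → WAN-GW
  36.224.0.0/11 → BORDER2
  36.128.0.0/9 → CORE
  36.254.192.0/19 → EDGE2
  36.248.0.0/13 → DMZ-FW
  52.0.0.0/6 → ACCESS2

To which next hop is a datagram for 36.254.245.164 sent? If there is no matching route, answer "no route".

DMZ-FW

Routes whose prefix contains 36.254.245.164:
  36.128.0.0/9 (36.128.0.0 - 36.255.255.255) -> CORE
  36.224.0.0/11 (36.224.0.0 - 36.255.255.255) -> BORDER2
  36.248.0.0/13 (36.248.0.0 - 36.255.255.255) -> DMZ-FW
More-specific entries that do NOT match:
  36.254.241.128/26 (36.254.241.128 - 36.254.241.191) does not contain 36.254.245.164
  36.254.244.128/26 (36.254.244.128 - 36.254.244.191) does not contain 36.254.245.164
  36.254.244.0/24 (36.254.244.0 - 36.254.244.255) does not contain 36.254.245.164
  36.254.252.0/22 (36.254.252.0 - 36.254.255.255) does not contain 36.254.245.164
  36.254.212.0/22 (36.254.212.0 - 36.254.215.255) does not contain 36.254.245.164
  36.254.248.0/21 (36.254.248.0 - 36.254.255.255) does not contain 36.254.245.164
  36.254.192.0/19 (36.254.192.0 - 36.254.223.255) does not contain 36.254.245.164
Longest matching prefix is /13 -> next hop DMZ-FW.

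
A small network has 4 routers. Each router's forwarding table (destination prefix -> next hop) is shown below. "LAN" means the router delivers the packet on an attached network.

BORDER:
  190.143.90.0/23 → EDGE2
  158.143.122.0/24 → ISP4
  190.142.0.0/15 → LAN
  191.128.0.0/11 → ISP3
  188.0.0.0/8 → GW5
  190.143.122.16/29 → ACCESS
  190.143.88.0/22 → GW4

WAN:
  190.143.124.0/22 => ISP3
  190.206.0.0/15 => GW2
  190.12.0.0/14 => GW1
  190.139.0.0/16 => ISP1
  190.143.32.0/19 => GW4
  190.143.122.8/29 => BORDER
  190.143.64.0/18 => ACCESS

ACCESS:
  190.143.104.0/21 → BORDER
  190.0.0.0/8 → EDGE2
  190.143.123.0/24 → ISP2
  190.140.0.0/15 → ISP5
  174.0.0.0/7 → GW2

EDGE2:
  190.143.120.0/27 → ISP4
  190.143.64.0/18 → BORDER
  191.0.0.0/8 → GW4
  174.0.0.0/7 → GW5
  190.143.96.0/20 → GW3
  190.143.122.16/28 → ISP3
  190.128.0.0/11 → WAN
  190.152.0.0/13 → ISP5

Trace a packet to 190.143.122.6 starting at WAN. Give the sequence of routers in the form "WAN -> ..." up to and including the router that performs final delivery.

WAN -> ACCESS -> EDGE2 -> BORDER

At WAN: longest match for 190.143.122.6 is 190.143.64.0/18 -> ACCESS
At ACCESS: longest match for 190.143.122.6 is 190.0.0.0/8 -> EDGE2
At EDGE2: longest match for 190.143.122.6 is 190.143.64.0/18 -> BORDER
At BORDER: longest match for 190.143.122.6 is 190.142.0.0/15 -> LAN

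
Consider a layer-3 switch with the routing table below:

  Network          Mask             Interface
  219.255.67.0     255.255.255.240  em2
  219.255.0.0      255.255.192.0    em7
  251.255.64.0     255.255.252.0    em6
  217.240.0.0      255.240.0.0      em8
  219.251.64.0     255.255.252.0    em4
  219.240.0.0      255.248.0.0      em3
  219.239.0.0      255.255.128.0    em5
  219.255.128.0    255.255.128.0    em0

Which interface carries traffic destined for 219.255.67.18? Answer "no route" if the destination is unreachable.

No entry's prefix contains 219.255.67.18; there is no default route.

no route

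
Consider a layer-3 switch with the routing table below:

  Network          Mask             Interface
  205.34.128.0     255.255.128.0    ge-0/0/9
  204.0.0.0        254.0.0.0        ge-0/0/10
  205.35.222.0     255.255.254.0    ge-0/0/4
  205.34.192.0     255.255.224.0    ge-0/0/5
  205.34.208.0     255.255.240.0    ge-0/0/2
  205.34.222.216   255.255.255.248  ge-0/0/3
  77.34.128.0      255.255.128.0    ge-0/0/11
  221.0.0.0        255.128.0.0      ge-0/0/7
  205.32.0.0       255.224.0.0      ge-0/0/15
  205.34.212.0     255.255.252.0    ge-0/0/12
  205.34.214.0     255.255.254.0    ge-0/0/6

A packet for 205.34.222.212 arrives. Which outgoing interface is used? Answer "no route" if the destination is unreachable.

ge-0/0/2

Routes whose prefix contains 205.34.222.212:
  204.0.0.0/7 (204.0.0.0 - 205.255.255.255) -> ge-0/0/10
  205.32.0.0/11 (205.32.0.0 - 205.63.255.255) -> ge-0/0/15
  205.34.128.0/17 (205.34.128.0 - 205.34.255.255) -> ge-0/0/9
  205.34.192.0/19 (205.34.192.0 - 205.34.223.255) -> ge-0/0/5
  205.34.208.0/20 (205.34.208.0 - 205.34.223.255) -> ge-0/0/2
More-specific entries that do NOT match:
  205.34.222.216/29 (205.34.222.216 - 205.34.222.223) does not contain 205.34.222.212
  205.35.222.0/23 (205.35.222.0 - 205.35.223.255) does not contain 205.34.222.212
  205.34.214.0/23 (205.34.214.0 - 205.34.215.255) does not contain 205.34.222.212
  205.34.212.0/22 (205.34.212.0 - 205.34.215.255) does not contain 205.34.222.212
Longest matching prefix is /20 -> interface ge-0/0/2.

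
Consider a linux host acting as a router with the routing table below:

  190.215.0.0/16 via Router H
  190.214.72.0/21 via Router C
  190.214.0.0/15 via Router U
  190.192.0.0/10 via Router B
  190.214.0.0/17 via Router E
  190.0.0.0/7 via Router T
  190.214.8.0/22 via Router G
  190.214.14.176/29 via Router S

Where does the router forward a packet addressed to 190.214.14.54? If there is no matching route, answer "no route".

Router E

Routes whose prefix contains 190.214.14.54:
  190.0.0.0/7 (190.0.0.0 - 191.255.255.255) -> Router T
  190.192.0.0/10 (190.192.0.0 - 190.255.255.255) -> Router B
  190.214.0.0/15 (190.214.0.0 - 190.215.255.255) -> Router U
  190.214.0.0/17 (190.214.0.0 - 190.214.127.255) -> Router E
More-specific entries that do NOT match:
  190.214.14.176/29 (190.214.14.176 - 190.214.14.183) does not contain 190.214.14.54
  190.214.8.0/22 (190.214.8.0 - 190.214.11.255) does not contain 190.214.14.54
  190.214.72.0/21 (190.214.72.0 - 190.214.79.255) does not contain 190.214.14.54
Longest matching prefix is /17 -> next hop Router E.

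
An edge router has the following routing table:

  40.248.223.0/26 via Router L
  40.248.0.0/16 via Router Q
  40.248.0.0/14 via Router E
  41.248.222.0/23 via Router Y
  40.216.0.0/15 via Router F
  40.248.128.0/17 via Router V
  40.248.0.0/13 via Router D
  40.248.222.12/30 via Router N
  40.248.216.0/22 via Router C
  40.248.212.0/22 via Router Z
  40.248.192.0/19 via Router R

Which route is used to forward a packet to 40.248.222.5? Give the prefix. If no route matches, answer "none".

40.248.192.0/19

Entries matching 40.248.222.5:
  40.248.0.0/13 (40.248.0.0 - 40.255.255.255)
  40.248.0.0/14 (40.248.0.0 - 40.251.255.255)
  40.248.0.0/16 (40.248.0.0 - 40.248.255.255)
  40.248.128.0/17 (40.248.128.0 - 40.248.255.255)
  40.248.192.0/19 (40.248.192.0 - 40.248.223.255)
Most specific is 40.248.192.0/19.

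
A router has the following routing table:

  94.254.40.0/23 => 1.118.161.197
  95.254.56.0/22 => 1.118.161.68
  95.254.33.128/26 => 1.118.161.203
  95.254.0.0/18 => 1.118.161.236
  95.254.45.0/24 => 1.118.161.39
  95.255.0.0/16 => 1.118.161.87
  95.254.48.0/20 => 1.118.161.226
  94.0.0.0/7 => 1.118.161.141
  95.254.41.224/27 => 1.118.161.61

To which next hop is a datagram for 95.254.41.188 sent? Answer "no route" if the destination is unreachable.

1.118.161.236

Routes whose prefix contains 95.254.41.188:
  94.0.0.0/7 (94.0.0.0 - 95.255.255.255) -> 1.118.161.141
  95.254.0.0/18 (95.254.0.0 - 95.254.63.255) -> 1.118.161.236
More-specific entries that do NOT match:
  95.254.41.224/27 (95.254.41.224 - 95.254.41.255) does not contain 95.254.41.188
  95.254.33.128/26 (95.254.33.128 - 95.254.33.191) does not contain 95.254.41.188
  95.254.45.0/24 (95.254.45.0 - 95.254.45.255) does not contain 95.254.41.188
  94.254.40.0/23 (94.254.40.0 - 94.254.41.255) does not contain 95.254.41.188
  95.254.56.0/22 (95.254.56.0 - 95.254.59.255) does not contain 95.254.41.188
  95.254.48.0/20 (95.254.48.0 - 95.254.63.255) does not contain 95.254.41.188
Longest matching prefix is /18 -> next hop 1.118.161.236.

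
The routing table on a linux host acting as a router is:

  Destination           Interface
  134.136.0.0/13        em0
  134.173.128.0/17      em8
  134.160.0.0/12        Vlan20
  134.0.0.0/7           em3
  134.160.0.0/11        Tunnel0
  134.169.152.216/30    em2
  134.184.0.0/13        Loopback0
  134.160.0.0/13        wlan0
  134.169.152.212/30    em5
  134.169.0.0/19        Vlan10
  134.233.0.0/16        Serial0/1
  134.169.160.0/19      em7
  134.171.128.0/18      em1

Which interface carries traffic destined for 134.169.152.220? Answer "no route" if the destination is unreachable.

Vlan20

Routes whose prefix contains 134.169.152.220:
  134.0.0.0/7 (134.0.0.0 - 135.255.255.255) -> em3
  134.160.0.0/11 (134.160.0.0 - 134.191.255.255) -> Tunnel0
  134.160.0.0/12 (134.160.0.0 - 134.175.255.255) -> Vlan20
More-specific entries that do NOT match:
  134.169.152.216/30 (134.169.152.216 - 134.169.152.219) does not contain 134.169.152.220
  134.169.152.212/30 (134.169.152.212 - 134.169.152.215) does not contain 134.169.152.220
  134.169.0.0/19 (134.169.0.0 - 134.169.31.255) does not contain 134.169.152.220
  134.169.160.0/19 (134.169.160.0 - 134.169.191.255) does not contain 134.169.152.220
  134.171.128.0/18 (134.171.128.0 - 134.171.191.255) does not contain 134.169.152.220
  134.173.128.0/17 (134.173.128.0 - 134.173.255.255) does not contain 134.169.152.220
  134.233.0.0/16 (134.233.0.0 - 134.233.255.255) does not contain 134.169.152.220
  134.136.0.0/13 (134.136.0.0 - 134.143.255.255) does not contain 134.169.152.220
  134.184.0.0/13 (134.184.0.0 - 134.191.255.255) does not contain 134.169.152.220
  134.160.0.0/13 (134.160.0.0 - 134.167.255.255) does not contain 134.169.152.220
Longest matching prefix is /12 -> interface Vlan20.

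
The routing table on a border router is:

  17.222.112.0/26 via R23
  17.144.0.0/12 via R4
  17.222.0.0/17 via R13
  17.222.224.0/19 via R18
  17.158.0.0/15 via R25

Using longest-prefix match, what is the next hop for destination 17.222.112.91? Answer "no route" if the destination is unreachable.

Routes whose prefix contains 17.222.112.91:
  17.222.0.0/17 (17.222.0.0 - 17.222.127.255) -> R13
More-specific entries that do NOT match:
  17.222.112.0/26 (17.222.112.0 - 17.222.112.63) does not contain 17.222.112.91
  17.222.224.0/19 (17.222.224.0 - 17.222.255.255) does not contain 17.222.112.91
Longest matching prefix is /17 -> next hop R13.

R13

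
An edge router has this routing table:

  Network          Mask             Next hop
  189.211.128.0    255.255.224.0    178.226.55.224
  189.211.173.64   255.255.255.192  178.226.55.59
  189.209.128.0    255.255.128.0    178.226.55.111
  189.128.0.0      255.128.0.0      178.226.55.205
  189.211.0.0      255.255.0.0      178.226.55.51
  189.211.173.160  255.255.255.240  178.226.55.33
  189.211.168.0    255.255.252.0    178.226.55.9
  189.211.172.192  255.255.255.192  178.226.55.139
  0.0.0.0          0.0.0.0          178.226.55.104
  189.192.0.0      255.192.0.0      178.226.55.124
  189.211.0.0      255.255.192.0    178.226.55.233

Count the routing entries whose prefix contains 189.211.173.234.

4

Prefixes containing 189.211.173.234:
  0.0.0.0/0 (default, matches everything)
  189.128.0.0/9 (189.128.0.0 - 189.255.255.255)
  189.192.0.0/10 (189.192.0.0 - 189.255.255.255)
  189.211.0.0/16 (189.211.0.0 - 189.211.255.255)
Total matching entries: 4.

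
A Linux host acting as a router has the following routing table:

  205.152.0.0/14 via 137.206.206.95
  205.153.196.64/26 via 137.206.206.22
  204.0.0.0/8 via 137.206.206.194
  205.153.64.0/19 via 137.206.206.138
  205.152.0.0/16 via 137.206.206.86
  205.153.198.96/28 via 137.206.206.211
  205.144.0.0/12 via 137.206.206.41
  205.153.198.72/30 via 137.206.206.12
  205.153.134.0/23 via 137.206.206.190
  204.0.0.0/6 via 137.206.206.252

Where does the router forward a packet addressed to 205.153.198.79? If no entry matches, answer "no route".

Routes whose prefix contains 205.153.198.79:
  204.0.0.0/6 (204.0.0.0 - 207.255.255.255) -> 137.206.206.252
  205.144.0.0/12 (205.144.0.0 - 205.159.255.255) -> 137.206.206.41
  205.152.0.0/14 (205.152.0.0 - 205.155.255.255) -> 137.206.206.95
More-specific entries that do NOT match:
  205.153.198.72/30 (205.153.198.72 - 205.153.198.75) does not contain 205.153.198.79
  205.153.198.96/28 (205.153.198.96 - 205.153.198.111) does not contain 205.153.198.79
  205.153.196.64/26 (205.153.196.64 - 205.153.196.127) does not contain 205.153.198.79
  205.153.134.0/23 (205.153.134.0 - 205.153.135.255) does not contain 205.153.198.79
  205.153.64.0/19 (205.153.64.0 - 205.153.95.255) does not contain 205.153.198.79
  205.152.0.0/16 (205.152.0.0 - 205.152.255.255) does not contain 205.153.198.79
Longest matching prefix is /14 -> next hop 137.206.206.95.

137.206.206.95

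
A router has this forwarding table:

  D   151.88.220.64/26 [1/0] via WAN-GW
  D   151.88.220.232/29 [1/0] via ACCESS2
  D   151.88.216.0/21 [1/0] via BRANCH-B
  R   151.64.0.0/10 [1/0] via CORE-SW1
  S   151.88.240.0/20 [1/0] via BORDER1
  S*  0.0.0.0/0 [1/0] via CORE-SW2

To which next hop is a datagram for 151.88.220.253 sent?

BRANCH-B

Routes whose prefix contains 151.88.220.253:
  0.0.0.0/0 (default, matches everything) -> CORE-SW2
  151.64.0.0/10 (151.64.0.0 - 151.127.255.255) -> CORE-SW1
  151.88.216.0/21 (151.88.216.0 - 151.88.223.255) -> BRANCH-B
More-specific entries that do NOT match:
  151.88.220.232/29 (151.88.220.232 - 151.88.220.239) does not contain 151.88.220.253
  151.88.220.64/26 (151.88.220.64 - 151.88.220.127) does not contain 151.88.220.253
Longest matching prefix is /21 -> next hop BRANCH-B.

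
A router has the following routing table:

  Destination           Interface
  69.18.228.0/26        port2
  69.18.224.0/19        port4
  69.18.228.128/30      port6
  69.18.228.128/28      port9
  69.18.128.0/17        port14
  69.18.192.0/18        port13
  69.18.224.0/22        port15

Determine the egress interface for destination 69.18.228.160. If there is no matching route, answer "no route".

Routes whose prefix contains 69.18.228.160:
  69.18.128.0/17 (69.18.128.0 - 69.18.255.255) -> port14
  69.18.192.0/18 (69.18.192.0 - 69.18.255.255) -> port13
  69.18.224.0/19 (69.18.224.0 - 69.18.255.255) -> port4
More-specific entries that do NOT match:
  69.18.228.128/30 (69.18.228.128 - 69.18.228.131) does not contain 69.18.228.160
  69.18.228.128/28 (69.18.228.128 - 69.18.228.143) does not contain 69.18.228.160
  69.18.228.0/26 (69.18.228.0 - 69.18.228.63) does not contain 69.18.228.160
  69.18.224.0/22 (69.18.224.0 - 69.18.227.255) does not contain 69.18.228.160
Longest matching prefix is /19 -> interface port4.

port4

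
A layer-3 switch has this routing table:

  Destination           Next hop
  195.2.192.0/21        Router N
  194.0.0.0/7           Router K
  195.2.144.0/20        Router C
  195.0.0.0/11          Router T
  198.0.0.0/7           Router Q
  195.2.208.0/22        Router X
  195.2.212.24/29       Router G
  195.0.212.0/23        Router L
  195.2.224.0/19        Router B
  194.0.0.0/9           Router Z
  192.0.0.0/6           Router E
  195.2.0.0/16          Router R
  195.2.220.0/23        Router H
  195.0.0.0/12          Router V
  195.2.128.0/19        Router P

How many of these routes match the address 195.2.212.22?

5

Prefixes containing 195.2.212.22:
  192.0.0.0/6 (192.0.0.0 - 195.255.255.255)
  194.0.0.0/7 (194.0.0.0 - 195.255.255.255)
  195.0.0.0/11 (195.0.0.0 - 195.31.255.255)
  195.0.0.0/12 (195.0.0.0 - 195.15.255.255)
  195.2.0.0/16 (195.2.0.0 - 195.2.255.255)
Total matching entries: 5.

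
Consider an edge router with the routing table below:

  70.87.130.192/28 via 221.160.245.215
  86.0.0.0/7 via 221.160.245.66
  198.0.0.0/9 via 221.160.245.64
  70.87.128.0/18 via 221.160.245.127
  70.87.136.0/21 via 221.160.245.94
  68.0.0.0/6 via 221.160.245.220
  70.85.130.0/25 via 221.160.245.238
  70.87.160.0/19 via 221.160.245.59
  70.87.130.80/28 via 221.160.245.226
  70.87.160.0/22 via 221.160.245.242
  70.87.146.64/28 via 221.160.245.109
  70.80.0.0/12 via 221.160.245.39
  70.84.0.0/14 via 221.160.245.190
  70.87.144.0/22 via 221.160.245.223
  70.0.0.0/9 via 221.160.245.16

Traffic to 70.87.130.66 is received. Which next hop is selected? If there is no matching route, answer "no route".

Routes whose prefix contains 70.87.130.66:
  68.0.0.0/6 (68.0.0.0 - 71.255.255.255) -> 221.160.245.220
  70.0.0.0/9 (70.0.0.0 - 70.127.255.255) -> 221.160.245.16
  70.80.0.0/12 (70.80.0.0 - 70.95.255.255) -> 221.160.245.39
  70.84.0.0/14 (70.84.0.0 - 70.87.255.255) -> 221.160.245.190
  70.87.128.0/18 (70.87.128.0 - 70.87.191.255) -> 221.160.245.127
More-specific entries that do NOT match:
  70.87.130.192/28 (70.87.130.192 - 70.87.130.207) does not contain 70.87.130.66
  70.87.130.80/28 (70.87.130.80 - 70.87.130.95) does not contain 70.87.130.66
  70.87.146.64/28 (70.87.146.64 - 70.87.146.79) does not contain 70.87.130.66
  70.85.130.0/25 (70.85.130.0 - 70.85.130.127) does not contain 70.87.130.66
  70.87.160.0/22 (70.87.160.0 - 70.87.163.255) does not contain 70.87.130.66
  70.87.144.0/22 (70.87.144.0 - 70.87.147.255) does not contain 70.87.130.66
  70.87.136.0/21 (70.87.136.0 - 70.87.143.255) does not contain 70.87.130.66
  70.87.160.0/19 (70.87.160.0 - 70.87.191.255) does not contain 70.87.130.66
Longest matching prefix is /18 -> next hop 221.160.245.127.

221.160.245.127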